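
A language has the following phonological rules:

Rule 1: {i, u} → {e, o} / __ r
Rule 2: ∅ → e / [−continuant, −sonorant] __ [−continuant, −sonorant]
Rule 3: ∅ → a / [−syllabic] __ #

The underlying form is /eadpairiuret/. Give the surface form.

Rule 1 (pre-rhotic lowering): /i/ is a high vowel immediately before /r/, so it lowers to [e]. /u/ is a high vowel immediately before /r/, so it lowers to [o]. /eadpairiuret/ → eadpaerioret.
Rule 2 (stop-cluster e-epenthesis): /d/ and /p/ form a stop–stop cluster, so [e] is inserted between them. /eadpaerioret/ → eadepaerioret.
Rule 3 (final a-epenthesis): the form ends in the consonant /t/, so [a] is inserted word-finally. /eadepaerioret/ → eadepaerioreta.

eadepaerioreta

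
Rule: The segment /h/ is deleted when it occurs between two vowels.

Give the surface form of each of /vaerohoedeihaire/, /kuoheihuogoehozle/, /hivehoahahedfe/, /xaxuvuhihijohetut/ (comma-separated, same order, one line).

vaerooedeiaire, kuoeiuogoeozle, hiveoaaedfe, xaxuvuiijoetut

/vaerohoedeihaire/: /h/ occurs between vowels /o/ and /o/, so it deletes. /h/ occurs between vowels /i/ and /a/, so it deletes. → [vaerooedeiaire].
/kuoheihuogoehozle/: /h/ occurs between vowels /o/ and /e/, so it deletes. /h/ occurs between vowels /i/ and /u/, so it deletes. /h/ occurs between vowels /e/ and /o/, so it deletes. → [kuoeiuogoeozle].
/hivehoahahedfe/: /h/ occurs between vowels /e/ and /o/, so it deletes. /h/ occurs between vowels /a/ and /a/, so it deletes. /h/ occurs between vowels /a/ and /e/, so it deletes. → [hiveoaaedfe].
/xaxuvuhihijohetut/: /h/ occurs between vowels /u/ and /i/, so it deletes. /h/ occurs between vowels /i/ and /i/, so it deletes. /h/ occurs between vowels /o/ and /e/, so it deletes. → [xaxuvuiijoetut].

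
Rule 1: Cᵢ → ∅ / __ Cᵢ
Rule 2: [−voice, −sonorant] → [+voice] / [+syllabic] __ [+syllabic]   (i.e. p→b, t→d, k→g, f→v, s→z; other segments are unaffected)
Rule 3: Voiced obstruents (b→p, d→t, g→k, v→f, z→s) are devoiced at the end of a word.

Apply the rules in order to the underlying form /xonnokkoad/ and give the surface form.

Rule 1 (degemination): /nn/ is a geminate; the first /n/ deletes. /kk/ is a geminate; the first /k/ deletes. /xonnokkoad/ → xonokoad.
Rule 2 (intervocalic voicing): /k/ is a voiceless obstruent between vowels /o/ and /o/, so it voices to [g]. /xonokoad/ → xonogoad.
Rule 3 (final devoicing): /d/ is a voiced obstruent in word-final position, so it devoices to [t]. /xonogoad/ → xonogoat.

xonogoat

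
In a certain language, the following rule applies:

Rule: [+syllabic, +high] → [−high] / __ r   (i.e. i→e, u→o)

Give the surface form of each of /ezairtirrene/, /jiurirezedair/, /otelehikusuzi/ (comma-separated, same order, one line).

ezaerterrene, jiorerezedaer, otelehikusuzi

/ezairtirrene/: /i/ is a high vowel immediately before /r/, so it lowers to [e]. /i/ is a high vowel immediately before /r/, so it lowers to [e]. → [ezaerterrene].
/jiurirezedair/: /u/ is a high vowel immediately before /r/, so it lowers to [o]. /i/ is a high vowel immediately before /r/, so it lowers to [e]. /i/ is a high vowel immediately before /r/, so it lowers to [e]. → [jiorerezedaer].
/otelehikusuzi/: the rule's environment is not met; surfaces unchanged as [otelehikusuzi].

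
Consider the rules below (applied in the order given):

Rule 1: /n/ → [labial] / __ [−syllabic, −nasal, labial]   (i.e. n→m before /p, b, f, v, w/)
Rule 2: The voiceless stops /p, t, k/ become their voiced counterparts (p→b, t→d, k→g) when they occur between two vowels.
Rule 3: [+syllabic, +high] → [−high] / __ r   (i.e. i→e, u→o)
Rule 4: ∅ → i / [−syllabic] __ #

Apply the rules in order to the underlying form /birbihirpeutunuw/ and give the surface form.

Rule 1 (nasal place assimilation): no segment meets the environment; /birbihirpeutunuw/ is unchanged.
Rule 2 (intervocalic voicing): /t/ is a voiceless stop between vowels /u/ and /u/, so it voices to [d]. /birbihirpeutunuw/ → birbihirpeudunuw.
Rule 3 (pre-rhotic lowering): /i/ is a high vowel immediately before /r/, so it lowers to [e]. /i/ is a high vowel immediately before /r/, so it lowers to [e]. /birbihirpeudunuw/ → berbiherpeudunuw.
Rule 4 (final i-epenthesis): the form ends in the consonant /w/, so [i] is inserted word-finally. /berbiherpeudunuw/ → berbiherpeudunuwi.

berbiherpeudunuwi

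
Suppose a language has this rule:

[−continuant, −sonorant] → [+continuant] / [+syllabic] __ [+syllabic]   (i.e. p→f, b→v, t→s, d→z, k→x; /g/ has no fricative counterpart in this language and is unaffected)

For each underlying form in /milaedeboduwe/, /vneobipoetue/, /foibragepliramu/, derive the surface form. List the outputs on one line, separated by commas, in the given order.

/milaedeboduwe/: /d/ is a stop between vowels /e/ and /e/, so it spirantizes to the fricative [z]. /b/ is a stop between vowels /e/ and /o/, so it spirantizes to the fricative [v]. /d/ is a stop between vowels /o/ and /u/, so it spirantizes to the fricative [z]. → [milaezevozuwe].
/vneobipoetue/: /b/ is a stop between vowels /o/ and /i/, so it spirantizes to the fricative [v]. /p/ is a stop between vowels /i/ and /o/, so it spirantizes to the fricative [f]. /t/ is a stop between vowels /e/ and /u/, so it spirantizes to the fricative [s]. → [vneovifoesue].
/foibragepliramu/: the rule's environment is not met; surfaces unchanged as [foibragepliramu].

milaezevozuwe, vneovifoesue, foibragepliramu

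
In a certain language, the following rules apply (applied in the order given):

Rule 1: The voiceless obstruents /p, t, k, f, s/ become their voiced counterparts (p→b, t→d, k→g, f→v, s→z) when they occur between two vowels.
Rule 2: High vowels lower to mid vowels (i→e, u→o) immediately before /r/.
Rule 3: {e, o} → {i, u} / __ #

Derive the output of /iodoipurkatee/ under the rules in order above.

iodoiborkadei

Rule 1 (intervocalic voicing): /p/ is a voiceless obstruent between vowels /i/ and /u/, so it voices to [b]. /t/ is a voiceless obstruent between vowels /a/ and /e/, so it voices to [d]. /iodoipurkatee/ → iodoiburkadee.
Rule 2 (pre-rhotic lowering): /u/ is a high vowel immediately before /r/, so it lowers to [o]. /iodoiburkadee/ → iodoiborkadee.
Rule 3 (final vowel raising): /e/ is a mid vowel in word-final position, so it raises to [i]. /iodoiborkadee/ → iodoiborkadei.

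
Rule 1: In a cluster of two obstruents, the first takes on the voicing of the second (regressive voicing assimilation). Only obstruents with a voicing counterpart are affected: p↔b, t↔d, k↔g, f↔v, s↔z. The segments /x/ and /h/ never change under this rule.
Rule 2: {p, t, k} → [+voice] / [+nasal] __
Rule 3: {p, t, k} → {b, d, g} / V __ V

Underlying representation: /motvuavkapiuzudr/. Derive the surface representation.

Rule 1 (regressive voicing assimilation): /t/ precedes the voiced obstruent /v/, so it voices to [d] by assimilation. /v/ precedes the voiceless obstruent /k/, so it devoices to [f] by assimilation. /motvuavkapiuzudr/ → modvuafkapiuzudr.
Rule 2 (post-nasal voicing): no segment meets the environment; /modvuafkapiuzudr/ is unchanged.
Rule 3 (intervocalic voicing): /p/ is a voiceless stop between vowels /a/ and /i/, so it voices to [b]. /modvuafkapiuzudr/ → modvuafkabiuzudr.

modvuafkabiuzudr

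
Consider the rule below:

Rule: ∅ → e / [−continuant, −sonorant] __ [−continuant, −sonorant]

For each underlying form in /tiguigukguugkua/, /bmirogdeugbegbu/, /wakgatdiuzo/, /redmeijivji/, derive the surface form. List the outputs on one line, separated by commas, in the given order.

tiguigukeguugekua, bmirogedeugebegebu, wakegatediuzo, redmeijivji

/tiguigukguugkua/: /k/ and /g/ form a stop–stop cluster, so [e] is inserted between them. /g/ and /k/ form a stop–stop cluster, so [e] is inserted between them. → [tiguigukeguugekua].
/bmirogdeugbegbu/: /g/ and /d/ form a stop–stop cluster, so [e] is inserted between them. /g/ and /b/ form a stop–stop cluster, so [e] is inserted between them. /g/ and /b/ form a stop–stop cluster, so [e] is inserted between them. → [bmirogedeugebegebu].
/wakgatdiuzo/: /k/ and /g/ form a stop–stop cluster, so [e] is inserted between them. /t/ and /d/ form a stop–stop cluster, so [e] is inserted between them. → [wakegatediuzo].
/redmeijivji/: the rule's environment is not met; surfaces unchanged as [redmeijivji].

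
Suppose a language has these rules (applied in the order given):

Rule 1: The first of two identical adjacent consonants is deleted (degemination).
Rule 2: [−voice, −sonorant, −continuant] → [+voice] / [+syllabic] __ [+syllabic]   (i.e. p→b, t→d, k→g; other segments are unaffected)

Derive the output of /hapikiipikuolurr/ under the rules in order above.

habigiibiguolur

Rule 1 (degemination): /rr/ is a geminate; the first /r/ deletes. /hapikiipikuolurr/ → hapikiipikuolur.
Rule 2 (intervocalic voicing): /p/ is a voiceless stop between vowels /a/ and /i/, so it voices to [b]. /k/ is a voiceless stop between vowels /i/ and /i/, so it voices to [g]. /p/ is a voiceless stop between vowels /i/ and /i/, so it voices to [b]. /k/ is a voiceless stop between vowels /i/ and /u/, so it voices to [g]. /hapikiipikuolur/ → habigiibiguolur.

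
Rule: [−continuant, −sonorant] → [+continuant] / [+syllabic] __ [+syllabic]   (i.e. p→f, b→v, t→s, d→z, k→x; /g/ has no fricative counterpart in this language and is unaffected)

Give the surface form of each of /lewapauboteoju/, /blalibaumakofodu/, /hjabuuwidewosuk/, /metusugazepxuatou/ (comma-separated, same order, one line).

/lewapauboteoju/: /p/ is a stop between vowels /a/ and /a/, so it spirantizes to the fricative [f]. /b/ is a stop between vowels /u/ and /o/, so it spirantizes to the fricative [v]. /t/ is a stop between vowels /o/ and /e/, so it spirantizes to the fricative [s]. → [lewafauvoseoju].
/blalibaumakofodu/: /b/ is a stop between vowels /i/ and /a/, so it spirantizes to the fricative [v]. /k/ is a stop between vowels /a/ and /o/, so it spirantizes to the fricative [x]. /d/ is a stop between vowels /o/ and /u/, so it spirantizes to the fricative [z]. → [blalivaumaxofozu].
/hjabuuwidewosuk/: /b/ is a stop between vowels /a/ and /u/, so it spirantizes to the fricative [v]. /d/ is a stop between vowels /i/ and /e/, so it spirantizes to the fricative [z]. → [hjavuuwizewosuk].
/metusugazepxuatou/: /t/ is a stop between vowels /e/ and /u/, so it spirantizes to the fricative [s]. /t/ is a stop between vowels /a/ and /o/, so it spirantizes to the fricative [s]. → [mesusugazepxuasou].

lewafauvoseoju, blalivaumaxofozu, hjavuuwizewosuk, mesusugazepxuasou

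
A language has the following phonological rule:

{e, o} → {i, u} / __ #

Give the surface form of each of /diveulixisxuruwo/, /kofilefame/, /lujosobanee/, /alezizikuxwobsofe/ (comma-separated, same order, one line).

diveulixisxuruwu, kofilefami, lujosobanei, alezizikuxwobsofi

/diveulixisxuruwo/: /o/ is a mid vowel in word-final position, so it raises to [u]. → [diveulixisxuruwu].
/kofilefame/: /e/ is a mid vowel in word-final position, so it raises to [i]. → [kofilefami].
/lujosobanee/: /e/ is a mid vowel in word-final position, so it raises to [i]. → [lujosobanei].
/alezizikuxwobsofe/: /e/ is a mid vowel in word-final position, so it raises to [i]. → [alezizikuxwobsofi].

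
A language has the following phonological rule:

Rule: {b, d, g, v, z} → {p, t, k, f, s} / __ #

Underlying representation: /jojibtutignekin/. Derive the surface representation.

jojibtutignekin

No segment of /jojibtutignekin/ meets the structural description of the rule, so the form surfaces unchanged.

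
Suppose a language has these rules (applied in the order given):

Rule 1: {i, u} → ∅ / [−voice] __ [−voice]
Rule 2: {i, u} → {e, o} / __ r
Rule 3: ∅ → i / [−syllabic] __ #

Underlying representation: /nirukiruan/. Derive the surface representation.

Rule 1 (high vowel syncope): no segment meets the environment; /nirukiruan/ is unchanged.
Rule 2 (pre-rhotic lowering): /i/ is a high vowel immediately before /r/, so it lowers to [e]. /i/ is a high vowel immediately before /r/, so it lowers to [e]. /nirukiruan/ → nerukeruan.
Rule 3 (final i-epenthesis): the form ends in the consonant /n/, so [i] is inserted word-finally. /nerukeruan/ → nerukeruani.

nerukeruani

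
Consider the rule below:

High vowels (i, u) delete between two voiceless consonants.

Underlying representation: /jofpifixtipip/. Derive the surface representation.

jofpfxtpp

/i/ is a high vowel flanked by voiceless consonants /p/ and /f/, so it deletes.
/i/ is a high vowel flanked by voiceless consonants /f/ and /x/, so it deletes.
/i/ is a high vowel flanked by voiceless consonants /t/ and /p/, so it deletes.
/i/ is a high vowel flanked by voiceless consonants /p/ and /p/, so it deletes.
Surface form: [jofpfxtpp].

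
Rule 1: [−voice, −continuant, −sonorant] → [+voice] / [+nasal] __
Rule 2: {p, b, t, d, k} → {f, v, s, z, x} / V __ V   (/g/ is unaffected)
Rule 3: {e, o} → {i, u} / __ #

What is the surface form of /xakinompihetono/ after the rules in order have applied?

Rule 1 (post-nasal voicing): /p/ is a voiceless stop immediately after the nasal /m/, so it voices to [b]. /xakinompihetono/ → xakinombihetono.
Rule 2 (intervocalic spirantization): /k/ is a stop between vowels /a/ and /i/, so it spirantizes to the fricative [x]. /t/ is a stop between vowels /e/ and /o/, so it spirantizes to the fricative [s]. /xakinombihetono/ → xaxinombihesono.
Rule 3 (final vowel raising): /o/ is a mid vowel in word-final position, so it raises to [u]. /xaxinombihesono/ → xaxinombihesonu.

xaxinombihesonu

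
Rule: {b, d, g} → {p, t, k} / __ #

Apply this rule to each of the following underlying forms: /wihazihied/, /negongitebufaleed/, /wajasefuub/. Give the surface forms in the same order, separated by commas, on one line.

/wihazihied/: /d/ is a voiced stop in word-final position, so it devoices to [t]. → [wihazihiet].
/negongitebufaleed/: /d/ is a voiced stop in word-final position, so it devoices to [t]. → [negongitebufaleet].
/wajasefuub/: /b/ is a voiced stop in word-final position, so it devoices to [p]. → [wajasefuup].

wihazihiet, negongitebufaleet, wajasefuup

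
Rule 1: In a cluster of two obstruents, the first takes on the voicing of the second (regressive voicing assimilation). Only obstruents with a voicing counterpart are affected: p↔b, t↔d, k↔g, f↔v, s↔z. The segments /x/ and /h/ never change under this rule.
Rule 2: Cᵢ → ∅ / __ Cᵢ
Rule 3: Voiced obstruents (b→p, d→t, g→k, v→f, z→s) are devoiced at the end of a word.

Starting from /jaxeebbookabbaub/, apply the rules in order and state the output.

jaxeebookabaup

Rule 1 (regressive voicing assimilation): no segment meets the environment; /jaxeebbookabbaub/ is unchanged.
Rule 2 (degemination): /bb/ is a geminate; the first /b/ deletes. /bb/ is a geminate; the first /b/ deletes. /jaxeebbookabbaub/ → jaxeebookabaub.
Rule 3 (final devoicing): /b/ is a voiced obstruent in word-final position, so it devoices to [p]. /jaxeebookabaub/ → jaxeebookabaup.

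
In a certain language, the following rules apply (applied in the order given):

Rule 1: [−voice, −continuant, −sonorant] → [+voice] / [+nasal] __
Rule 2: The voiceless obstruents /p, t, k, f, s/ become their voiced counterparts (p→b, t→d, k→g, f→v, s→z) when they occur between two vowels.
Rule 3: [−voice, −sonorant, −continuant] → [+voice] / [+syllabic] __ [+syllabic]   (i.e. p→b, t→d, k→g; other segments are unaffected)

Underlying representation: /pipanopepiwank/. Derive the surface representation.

Rule 1 (post-nasal voicing): /k/ is a voiceless stop immediately after the nasal /n/, so it voices to [g]. /pipanopepiwank/ → pipanopepiwang.
Rule 2 (intervocalic voicing): /p/ is a voiceless obstruent between vowels /i/ and /a/, so it voices to [b]. /p/ is a voiceless obstruent between vowels /o/ and /e/, so it voices to [b]. /p/ is a voiceless obstruent between vowels /e/ and /i/, so it voices to [b]. /pipanopepiwang/ → pibanobebiwang.
Rule 3 (intervocalic voicing): no segment meets the environment; /pibanobebiwang/ is unchanged.

pibanobebiwang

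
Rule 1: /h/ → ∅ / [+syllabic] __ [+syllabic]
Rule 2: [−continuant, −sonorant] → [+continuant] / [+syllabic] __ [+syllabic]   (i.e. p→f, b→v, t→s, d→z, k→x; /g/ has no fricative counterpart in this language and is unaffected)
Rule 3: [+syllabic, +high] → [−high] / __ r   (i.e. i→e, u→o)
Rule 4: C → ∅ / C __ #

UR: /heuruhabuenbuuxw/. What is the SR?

Rule 1 (intervocalic h-deletion): /h/ occurs between vowels /u/ and /a/, so it deletes. /heuruhabuenbuuxw/ → heuruabuenbuuxw.
Rule 2 (intervocalic spirantization): /b/ is a stop between vowels /a/ and /u/, so it spirantizes to the fricative [v]. /heuruabuenbuuxw/ → heuruavuenbuuxw.
Rule 3 (pre-rhotic lowering): /u/ is a high vowel immediately before /r/, so it lowers to [o]. /heuruavuenbuuxw/ → heoruavuenbuuxw.
Rule 4 (final cluster simplification): /w/ is the second consonant of a word-final cluster /xw/, so it deletes. /heoruavuenbuuxw/ → heoruavuenbuux.

heoruavuenbuux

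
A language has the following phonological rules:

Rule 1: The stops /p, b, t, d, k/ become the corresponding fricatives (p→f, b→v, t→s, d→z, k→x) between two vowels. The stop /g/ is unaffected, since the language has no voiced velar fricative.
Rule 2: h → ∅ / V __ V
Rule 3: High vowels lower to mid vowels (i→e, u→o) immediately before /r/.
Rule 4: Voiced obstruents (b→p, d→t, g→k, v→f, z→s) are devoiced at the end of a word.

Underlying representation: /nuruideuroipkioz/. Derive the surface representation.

Rule 1 (intervocalic spirantization): /d/ is a stop between vowels /i/ and /e/, so it spirantizes to the fricative [z]. /nuruideuroipkioz/ → nuruizeuroipkioz.
Rule 2 (intervocalic h-deletion): no segment meets the environment; /nuruizeuroipkioz/ is unchanged.
Rule 3 (pre-rhotic lowering): /u/ is a high vowel immediately before /r/, so it lowers to [o]. /u/ is a high vowel immediately before /r/, so it lowers to [o]. /nuruizeuroipkioz/ → noruizeoroipkioz.
Rule 4 (final devoicing): /z/ is a voiced obstruent in word-final position, so it devoices to [s]. /noruizeoroipkioz/ → noruizeoroipkios.

noruizeoroipkios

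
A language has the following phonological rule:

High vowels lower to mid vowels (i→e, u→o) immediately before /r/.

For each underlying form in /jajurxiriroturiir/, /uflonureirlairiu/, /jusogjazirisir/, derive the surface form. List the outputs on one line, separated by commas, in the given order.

jajorxererotorier, uflonoreerlaeriu, jusogjazeriser

/jajurxiriroturiir/: /u/ is a high vowel immediately before /r/, so it lowers to [o]. /i/ is a high vowel immediately before /r/, so it lowers to [e]. /i/ is a high vowel immediately before /r/, so it lowers to [e]. /u/ is a high vowel immediately before /r/, so it lowers to [o]. /i/ is a high vowel immediately before /r/, so it lowers to [e]. → [jajorxererotorier].
/uflonureirlairiu/: /u/ is a high vowel immediately before /r/, so it lowers to [o]. /i/ is a high vowel immediately before /r/, so it lowers to [e]. /i/ is a high vowel immediately before /r/, so it lowers to [e]. → [uflonoreerlaeriu].
/jusogjazirisir/: /i/ is a high vowel immediately before /r/, so it lowers to [e]. /i/ is a high vowel immediately before /r/, so it lowers to [e]. → [jusogjazeriser].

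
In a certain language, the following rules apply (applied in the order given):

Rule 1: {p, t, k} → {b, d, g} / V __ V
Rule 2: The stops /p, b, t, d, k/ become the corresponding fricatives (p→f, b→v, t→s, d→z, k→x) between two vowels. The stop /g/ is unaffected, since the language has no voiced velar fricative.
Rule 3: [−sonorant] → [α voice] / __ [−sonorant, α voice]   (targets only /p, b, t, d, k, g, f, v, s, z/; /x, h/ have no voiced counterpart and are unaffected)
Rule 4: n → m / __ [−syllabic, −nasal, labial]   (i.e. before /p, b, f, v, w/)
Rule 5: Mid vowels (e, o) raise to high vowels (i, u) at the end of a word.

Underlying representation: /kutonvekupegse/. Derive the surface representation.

Rule 1 (intervocalic voicing): /t/ is a voiceless stop between vowels /u/ and /o/, so it voices to [d]. /k/ is a voiceless stop between vowels /e/ and /u/, so it voices to [g]. /p/ is a voiceless stop between vowels /u/ and /e/, so it voices to [b]. /kutonvekupegse/ → kudonvegubegse.
Rule 2 (intervocalic spirantization): /d/ is a stop between vowels /u/ and /o/, so it spirantizes to the fricative [z]. /b/ is a stop between vowels /u/ and /e/, so it spirantizes to the fricative [v]. /kudonvegubegse/ → kuzonveguvegse.
Rule 3 (regressive voicing assimilation): /g/ precedes the voiceless obstruent /s/, so it devoices to [k] by assimilation. /kuzonveguvegse/ → kuzonveguvekse.
Rule 4 (nasal place assimilation): /n/ precedes the labial consonant /v/, so it assimilates in place to [m]. /kuzonveguvekse/ → kuzomveguvekse.
Rule 5 (final vowel raising): /e/ is a mid vowel in word-final position, so it raises to [i]. /kuzomveguvekse/ → kuzomveguveksi.

kuzomveguveksi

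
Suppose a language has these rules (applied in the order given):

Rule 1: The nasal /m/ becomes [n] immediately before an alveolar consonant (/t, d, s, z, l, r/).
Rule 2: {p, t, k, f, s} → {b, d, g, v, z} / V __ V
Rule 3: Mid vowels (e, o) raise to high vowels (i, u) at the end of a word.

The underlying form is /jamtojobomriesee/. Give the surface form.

Rule 1 (nasal place assimilation): /m/ precedes the alveolar consonant /t/, so it assimilates in place to [n]. /m/ precedes the alveolar consonant /r/, so it assimilates in place to [n]. /jamtojobomriesee/ → jantojobonriesee.
Rule 2 (intervocalic voicing): /s/ is a voiceless obstruent between vowels /e/ and /e/, so it voices to [z]. /jantojobonriesee/ → jantojobonriezee.
Rule 3 (final vowel raising): /e/ is a mid vowel in word-final position, so it raises to [i]. /jantojobonriezee/ → jantojobonriezei.

jantojobonriezei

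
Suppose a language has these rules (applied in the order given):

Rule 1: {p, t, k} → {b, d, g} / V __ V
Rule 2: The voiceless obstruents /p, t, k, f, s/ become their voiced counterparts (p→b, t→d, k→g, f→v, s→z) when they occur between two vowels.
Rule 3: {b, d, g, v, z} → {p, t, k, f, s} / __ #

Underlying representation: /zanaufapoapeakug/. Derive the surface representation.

Rule 1 (intervocalic voicing): /p/ is a voiceless stop between vowels /a/ and /o/, so it voices to [b]. /p/ is a voiceless stop between vowels /a/ and /e/, so it voices to [b]. /k/ is a voiceless stop between vowels /a/ and /u/, so it voices to [g]. /zanaufapoapeakug/ → zanaufaboabeagug.
Rule 2 (intervocalic voicing): /f/ is a voiceless obstruent between vowels /u/ and /a/, so it voices to [v]. /zanaufaboabeagug/ → zanauvaboabeagug.
Rule 3 (final devoicing): /g/ is a voiced obstruent in word-final position, so it devoices to [k]. /zanauvaboabeagug/ → zanauvaboabeaguk.

zanauvaboabeaguk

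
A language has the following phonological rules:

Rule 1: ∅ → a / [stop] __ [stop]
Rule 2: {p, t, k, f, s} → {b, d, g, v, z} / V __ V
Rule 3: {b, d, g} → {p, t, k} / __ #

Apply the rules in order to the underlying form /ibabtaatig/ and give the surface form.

ibabadaadik

Rule 1 (stop-cluster a-epenthesis): /b/ and /t/ form a stop–stop cluster, so [a] is inserted between them. /ibabtaatig/ → ibabataatig.
Rule 2 (intervocalic voicing): /t/ is a voiceless obstruent between vowels /a/ and /a/, so it voices to [d]. /t/ is a voiceless obstruent between vowels /a/ and /i/, so it voices to [d]. /ibabataatig/ → ibabadaadig.
Rule 3 (final devoicing): /g/ is a voiced stop in word-final position, so it devoices to [k]. /ibabadaadig/ → ibabadaadik.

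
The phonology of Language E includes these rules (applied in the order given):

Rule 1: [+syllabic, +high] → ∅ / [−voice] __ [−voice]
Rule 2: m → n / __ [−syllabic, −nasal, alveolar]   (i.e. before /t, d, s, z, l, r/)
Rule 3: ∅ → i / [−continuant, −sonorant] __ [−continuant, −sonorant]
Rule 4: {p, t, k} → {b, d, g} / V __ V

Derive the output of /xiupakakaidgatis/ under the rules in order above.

Rule 1 (high vowel syncope): /i/ is a high vowel flanked by voiceless consonants /t/ and /s/, so it deletes. /xiupakakaidgatis/ → xiupakakaidgats.
Rule 2 (nasal place assimilation): no segment meets the environment; /xiupakakaidgats/ is unchanged.
Rule 3 (stop-cluster i-epenthesis): /d/ and /g/ form a stop–stop cluster, so [i] is inserted between them. /xiupakakaidgats/ → xiupakakaidigats.
Rule 4 (intervocalic voicing): /p/ is a voiceless stop between vowels /u/ and /a/, so it voices to [b]. /k/ is a voiceless stop between vowels /a/ and /a/, so it voices to [g]. /k/ is a voiceless stop between vowels /a/ and /a/, so it voices to [g]. /xiupakakaidigats/ → xiubagagaidigats.

xiubagagaidigats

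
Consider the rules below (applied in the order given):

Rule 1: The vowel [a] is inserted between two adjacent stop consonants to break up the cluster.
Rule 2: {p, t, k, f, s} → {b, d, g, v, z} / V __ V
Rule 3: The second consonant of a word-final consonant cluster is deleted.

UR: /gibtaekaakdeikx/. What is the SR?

Rule 1 (stop-cluster a-epenthesis): /b/ and /t/ form a stop–stop cluster, so [a] is inserted between them. /k/ and /d/ form a stop–stop cluster, so [a] is inserted between them. /gibtaekaakdeikx/ → gibataekaakadeikx.
Rule 2 (intervocalic voicing): /t/ is a voiceless obstruent between vowels /a/ and /a/, so it voices to [d]. /k/ is a voiceless obstruent between vowels /e/ and /a/, so it voices to [g]. /k/ is a voiceless obstruent between vowels /a/ and /a/, so it voices to [g]. /gibataekaakadeikx/ → gibadaegaagadeikx.
Rule 3 (final cluster simplification): /x/ is the second consonant of a word-final cluster /kx/, so it deletes. /gibadaegaagadeikx/ → gibadaegaagadeik.

gibadaegaagadeik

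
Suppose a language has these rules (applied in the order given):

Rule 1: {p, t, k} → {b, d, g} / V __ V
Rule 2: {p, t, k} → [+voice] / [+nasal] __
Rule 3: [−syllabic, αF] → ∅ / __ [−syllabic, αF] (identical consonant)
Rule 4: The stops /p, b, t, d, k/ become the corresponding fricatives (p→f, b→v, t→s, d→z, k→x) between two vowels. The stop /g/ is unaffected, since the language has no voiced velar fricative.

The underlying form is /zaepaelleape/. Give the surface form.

Rule 1 (intervocalic voicing): /p/ is a voiceless stop between vowels /e/ and /a/, so it voices to [b]. /p/ is a voiceless stop between vowels /a/ and /e/, so it voices to [b]. /zaepaelleape/ → zaebaelleabe.
Rule 2 (post-nasal voicing): no segment meets the environment; /zaebaelleabe/ is unchanged.
Rule 3 (degemination): /ll/ is a geminate; the first /l/ deletes. /zaebaelleabe/ → zaebaeleabe.
Rule 4 (intervocalic spirantization): /b/ is a stop between vowels /e/ and /a/, so it spirantizes to the fricative [v]. /b/ is a stop between vowels /a/ and /e/, so it spirantizes to the fricative [v]. /zaebaeleabe/ → zaevaeleave.

zaevaeleave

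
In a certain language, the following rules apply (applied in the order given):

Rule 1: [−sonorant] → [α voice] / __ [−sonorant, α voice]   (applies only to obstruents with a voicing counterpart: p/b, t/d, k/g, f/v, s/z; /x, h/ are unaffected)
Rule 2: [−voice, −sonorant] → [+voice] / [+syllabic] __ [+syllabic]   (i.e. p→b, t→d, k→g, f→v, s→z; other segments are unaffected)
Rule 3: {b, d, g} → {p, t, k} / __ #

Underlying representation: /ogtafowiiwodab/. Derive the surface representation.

Rule 1 (regressive voicing assimilation): /g/ precedes the voiceless obstruent /t/, so it devoices to [k] by assimilation. /ogtafowiiwodab/ → oktafowiiwodab.
Rule 2 (intervocalic voicing): /f/ is a voiceless obstruent between vowels /a/ and /o/, so it voices to [v]. /oktafowiiwodab/ → oktavowiiwodab.
Rule 3 (final devoicing): /b/ is a voiced stop in word-final position, so it devoices to [p]. /oktavowiiwodab/ → oktavowiiwodap.

oktavowiiwodap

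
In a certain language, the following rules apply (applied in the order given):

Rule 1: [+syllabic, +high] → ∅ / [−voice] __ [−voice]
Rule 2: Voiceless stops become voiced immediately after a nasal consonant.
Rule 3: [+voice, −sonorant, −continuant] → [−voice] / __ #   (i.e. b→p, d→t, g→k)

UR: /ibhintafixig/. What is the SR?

Rule 1 (high vowel syncope): /i/ is a high vowel flanked by voiceless consonants /f/ and /x/, so it deletes. /ibhintafixig/ → ibhintafxig.
Rule 2 (post-nasal voicing): /t/ is a voiceless stop immediately after the nasal /n/, so it voices to [d]. /ibhintafxig/ → ibhindafxig.
Rule 3 (final devoicing): /g/ is a voiced stop in word-final position, so it devoices to [k]. /ibhindafxig/ → ibhindafxik.

ibhindafxik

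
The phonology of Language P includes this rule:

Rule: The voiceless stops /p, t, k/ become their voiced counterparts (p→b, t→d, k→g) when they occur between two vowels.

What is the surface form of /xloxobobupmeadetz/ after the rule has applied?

No segment of /xloxobobupmeadetz/ meets the structural description of the rule, so the form surfaces unchanged.

xloxobobupmeadetz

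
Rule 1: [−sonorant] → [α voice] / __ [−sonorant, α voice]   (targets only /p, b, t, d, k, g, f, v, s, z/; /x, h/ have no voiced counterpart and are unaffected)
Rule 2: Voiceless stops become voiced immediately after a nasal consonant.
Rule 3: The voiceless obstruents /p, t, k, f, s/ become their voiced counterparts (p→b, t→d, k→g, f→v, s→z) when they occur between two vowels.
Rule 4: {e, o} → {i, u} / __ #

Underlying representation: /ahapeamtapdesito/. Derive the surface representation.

ahabeamdabdezidu

Rule 1 (regressive voicing assimilation): /p/ precedes the voiced obstruent /d/, so it voices to [b] by assimilation. /ahapeamtapdesito/ → ahapeamtabdesito.
Rule 2 (post-nasal voicing): /t/ is a voiceless stop immediately after the nasal /m/, so it voices to [d]. /ahapeamtabdesito/ → ahapeamdabdesito.
Rule 3 (intervocalic voicing): /p/ is a voiceless obstruent between vowels /a/ and /e/, so it voices to [b]. /s/ is a voiceless obstruent between vowels /e/ and /i/, so it voices to [z]. /t/ is a voiceless obstruent between vowels /i/ and /o/, so it voices to [d]. /ahapeamdabdesito/ → ahabeamdabdezido.
Rule 4 (final vowel raising): /o/ is a mid vowel in word-final position, so it raises to [u]. /ahabeamdabdezido/ → ahabeamdabdezidu.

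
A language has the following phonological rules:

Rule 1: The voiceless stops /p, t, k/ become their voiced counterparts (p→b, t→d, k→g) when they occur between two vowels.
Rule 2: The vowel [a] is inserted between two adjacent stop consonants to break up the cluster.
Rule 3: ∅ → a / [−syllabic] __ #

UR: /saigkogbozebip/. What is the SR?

saigakogabozebipa

Rule 1 (intervocalic voicing): no segment meets the environment; /saigkogbozebip/ is unchanged.
Rule 2 (stop-cluster a-epenthesis): /g/ and /k/ form a stop–stop cluster, so [a] is inserted between them. /g/ and /b/ form a stop–stop cluster, so [a] is inserted between them. /saigkogbozebip/ → saigakogabozebip.
Rule 3 (final a-epenthesis): the form ends in the consonant /p/, so [a] is inserted word-finally. /saigakogabozebip/ → saigakogabozebipa.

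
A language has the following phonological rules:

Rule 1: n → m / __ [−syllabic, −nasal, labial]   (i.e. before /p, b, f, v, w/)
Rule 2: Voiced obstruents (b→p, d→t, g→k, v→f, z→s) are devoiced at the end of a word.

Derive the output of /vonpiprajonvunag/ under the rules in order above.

Rule 1 (nasal place assimilation): /n/ precedes the labial consonant /p/, so it assimilates in place to [m]. /n/ precedes the labial consonant /v/, so it assimilates in place to [m]. /vonpiprajonvunag/ → vompiprajomvunag.
Rule 2 (final devoicing): /g/ is a voiced obstruent in word-final position, so it devoices to [k]. /vompiprajomvunag/ → vompiprajomvunak.

vompiprajomvunak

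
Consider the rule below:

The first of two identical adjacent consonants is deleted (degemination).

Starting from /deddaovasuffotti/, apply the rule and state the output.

dedaovasufoti

/dd/ is a geminate; the first /d/ deletes.
/ff/ is a geminate; the first /f/ deletes.
/tt/ is a geminate; the first /t/ deletes.
The other instances of /d/, /v/, /s/, /f/, /t/ do not occur in the required environment and remain unchanged.
Surface form: [dedaovasufoti].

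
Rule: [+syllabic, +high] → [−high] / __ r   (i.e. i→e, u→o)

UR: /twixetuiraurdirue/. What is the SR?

Scanning /twixetuiraurdirue/: /i/ at position 3 is not in the conditioning environment; /u/ at position 7 is not in the conditioning environment; /i/ is a high vowel immediately before /r/, so it lowers to [e]; /u/ is a high vowel immediately before /r/, so it lowers to [o]; /i/ is a high vowel immediately before /r/, so it lowers to [e]; /u/ at position 16 is not in the conditioning environment.
Result: [twixetueraorderue].

twixetueraorderue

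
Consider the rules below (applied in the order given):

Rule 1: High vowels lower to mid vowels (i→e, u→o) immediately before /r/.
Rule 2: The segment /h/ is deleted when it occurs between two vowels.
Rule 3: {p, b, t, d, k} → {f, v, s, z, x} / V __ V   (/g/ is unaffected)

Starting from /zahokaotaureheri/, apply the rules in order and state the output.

Rule 1 (pre-rhotic lowering): /u/ is a high vowel immediately before /r/, so it lowers to [o]. /zahokaotaureheri/ → zahokaotaoreheri.
Rule 2 (intervocalic h-deletion): /h/ occurs between vowels /a/ and /o/, so it deletes. /h/ occurs between vowels /e/ and /e/, so it deletes. /zahokaotaoreheri/ → zaokaotaoreeri.
Rule 3 (intervocalic spirantization): /k/ is a stop between vowels /o/ and /a/, so it spirantizes to the fricative [x]. /t/ is a stop between vowels /o/ and /a/, so it spirantizes to the fricative [s]. /zaokaotaoreeri/ → zaoxaosaoreeri.

zaoxaosaoreeri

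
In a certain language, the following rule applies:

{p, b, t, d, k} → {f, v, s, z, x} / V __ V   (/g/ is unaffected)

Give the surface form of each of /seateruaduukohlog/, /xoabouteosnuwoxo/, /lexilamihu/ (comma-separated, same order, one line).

seaseruazuuxohlog, xoavouseosnuwoxo, lexilamihu

/seateruaduukohlog/: /t/ is a stop between vowels /a/ and /e/, so it spirantizes to the fricative [s]. /d/ is a stop between vowels /a/ and /u/, so it spirantizes to the fricative [z]. /k/ is a stop between vowels /u/ and /o/, so it spirantizes to the fricative [x]. → [seaseruazuuxohlog].
/xoabouteosnuwoxo/: /b/ is a stop between vowels /a/ and /o/, so it spirantizes to the fricative [v]. /t/ is a stop between vowels /u/ and /e/, so it spirantizes to the fricative [s]. → [xoavouseosnuwoxo].
/lexilamihu/: the rule's environment is not met; surfaces unchanged as [lexilamihu].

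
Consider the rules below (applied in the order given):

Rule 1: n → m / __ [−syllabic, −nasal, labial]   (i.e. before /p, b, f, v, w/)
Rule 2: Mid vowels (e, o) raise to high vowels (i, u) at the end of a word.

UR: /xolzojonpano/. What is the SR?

Rule 1 (nasal place assimilation): /n/ precedes the labial consonant /p/, so it assimilates in place to [m]. /xolzojonpano/ → xolzojompano.
Rule 2 (final vowel raising): /o/ is a mid vowel in word-final position, so it raises to [u]. /xolzojompano/ → xolzojompanu.

xolzojompanu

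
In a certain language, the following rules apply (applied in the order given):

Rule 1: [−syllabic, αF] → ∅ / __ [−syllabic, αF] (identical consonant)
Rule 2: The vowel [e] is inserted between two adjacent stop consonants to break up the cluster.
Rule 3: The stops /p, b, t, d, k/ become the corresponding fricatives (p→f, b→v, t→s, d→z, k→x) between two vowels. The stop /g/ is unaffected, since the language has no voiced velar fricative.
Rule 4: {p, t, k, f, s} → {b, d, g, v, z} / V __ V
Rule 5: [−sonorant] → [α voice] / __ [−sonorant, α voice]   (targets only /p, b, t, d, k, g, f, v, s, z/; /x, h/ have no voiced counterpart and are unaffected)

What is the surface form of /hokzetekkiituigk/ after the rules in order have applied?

Rule 1 (degemination): /kk/ is a geminate; the first /k/ deletes. /hokzetekkiituigk/ → hokzetekiituigk.
Rule 2 (stop-cluster e-epenthesis): /g/ and /k/ form a stop–stop cluster, so [e] is inserted between them. /hokzetekiituigk/ → hokzetekiituigek.
Rule 3 (intervocalic spirantization): /t/ is a stop between vowels /e/ and /e/, so it spirantizes to the fricative [s]. /k/ is a stop between vowels /e/ and /i/, so it spirantizes to the fricative [x]. /t/ is a stop between vowels /i/ and /u/, so it spirantizes to the fricative [s]. /hokzetekiituigek/ → hokzesexiisuigek.
Rule 4 (intervocalic voicing): /s/ is a voiceless obstruent between vowels /e/ and /e/, so it voices to [z]. /s/ is a voiceless obstruent between vowels /i/ and /u/, so it voices to [z]. /hokzesexiisuigek/ → hokzezexiizuigek.
Rule 5 (regressive voicing assimilation): /k/ precedes the voiced obstruent /z/, so it voices to [g] by assimilation. /hokzezexiizuigek/ → hogzezexiizuigek.

hogzezexiizuigek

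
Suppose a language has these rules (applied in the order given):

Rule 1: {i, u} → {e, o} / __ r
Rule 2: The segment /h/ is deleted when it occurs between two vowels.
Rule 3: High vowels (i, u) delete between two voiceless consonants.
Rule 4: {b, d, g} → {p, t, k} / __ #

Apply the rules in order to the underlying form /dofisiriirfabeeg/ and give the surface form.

Rule 1 (pre-rhotic lowering): /i/ is a high vowel immediately before /r/, so it lowers to [e]. /i/ is a high vowel immediately before /r/, so it lowers to [e]. /dofisiriirfabeeg/ → dofiserierfabeeg.
Rule 2 (intervocalic h-deletion): no segment meets the environment; /dofiserierfabeeg/ is unchanged.
Rule 3 (high vowel syncope): /i/ is a high vowel flanked by voiceless consonants /f/ and /s/, so it deletes. /dofiserierfabeeg/ → dofserierfabeeg.
Rule 4 (final devoicing): /g/ is a voiced stop in word-final position, so it devoices to [k]. /dofserierfabeeg/ → dofserierfabeek.

dofserierfabeek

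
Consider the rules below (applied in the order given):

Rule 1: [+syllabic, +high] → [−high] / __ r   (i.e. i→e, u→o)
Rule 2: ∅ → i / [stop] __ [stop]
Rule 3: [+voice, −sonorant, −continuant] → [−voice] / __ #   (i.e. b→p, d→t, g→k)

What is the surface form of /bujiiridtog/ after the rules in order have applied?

Rule 1 (pre-rhotic lowering): /i/ is a high vowel immediately before /r/, so it lowers to [e]. /bujiiridtog/ → bujieridtog.
Rule 2 (stop-cluster i-epenthesis): /d/ and /t/ form a stop–stop cluster, so [i] is inserted between them. /bujieridtog/ → bujieriditog.
Rule 3 (final devoicing): /g/ is a voiced stop in word-final position, so it devoices to [k]. /bujieriditog/ → bujieriditok.

bujieriditok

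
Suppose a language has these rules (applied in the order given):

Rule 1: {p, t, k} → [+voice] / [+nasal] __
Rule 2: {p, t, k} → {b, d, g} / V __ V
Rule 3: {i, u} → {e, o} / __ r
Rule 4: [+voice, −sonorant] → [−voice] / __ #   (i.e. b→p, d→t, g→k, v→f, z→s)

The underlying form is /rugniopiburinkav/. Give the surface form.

rugniobiboringaf

Rule 1 (post-nasal voicing): /k/ is a voiceless stop immediately after the nasal /n/, so it voices to [g]. /rugniopiburinkav/ → rugniopiburingav.
Rule 2 (intervocalic voicing): /p/ is a voiceless stop between vowels /o/ and /i/, so it voices to [b]. /rugniopiburingav/ → rugniobiburingav.
Rule 3 (pre-rhotic lowering): /u/ is a high vowel immediately before /r/, so it lowers to [o]. /rugniobiburingav/ → rugniobiboringav.
Rule 4 (final devoicing): /v/ is a voiced obstruent in word-final position, so it devoices to [f]. /rugniobiboringav/ → rugniobiboringaf.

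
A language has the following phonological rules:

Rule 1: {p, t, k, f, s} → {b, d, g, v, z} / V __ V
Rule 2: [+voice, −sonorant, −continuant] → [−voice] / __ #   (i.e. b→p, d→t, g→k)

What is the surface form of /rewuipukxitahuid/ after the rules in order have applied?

rewuibukxidahuit

Rule 1 (intervocalic voicing): /p/ is a voiceless obstruent between vowels /i/ and /u/, so it voices to [b]. /t/ is a voiceless obstruent between vowels /i/ and /a/, so it voices to [d]. /rewuipukxitahuid/ → rewuibukxidahuid.
Rule 2 (final devoicing): /d/ is a voiced stop in word-final position, so it devoices to [t]. /rewuibukxidahuid/ → rewuibukxidahuit.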